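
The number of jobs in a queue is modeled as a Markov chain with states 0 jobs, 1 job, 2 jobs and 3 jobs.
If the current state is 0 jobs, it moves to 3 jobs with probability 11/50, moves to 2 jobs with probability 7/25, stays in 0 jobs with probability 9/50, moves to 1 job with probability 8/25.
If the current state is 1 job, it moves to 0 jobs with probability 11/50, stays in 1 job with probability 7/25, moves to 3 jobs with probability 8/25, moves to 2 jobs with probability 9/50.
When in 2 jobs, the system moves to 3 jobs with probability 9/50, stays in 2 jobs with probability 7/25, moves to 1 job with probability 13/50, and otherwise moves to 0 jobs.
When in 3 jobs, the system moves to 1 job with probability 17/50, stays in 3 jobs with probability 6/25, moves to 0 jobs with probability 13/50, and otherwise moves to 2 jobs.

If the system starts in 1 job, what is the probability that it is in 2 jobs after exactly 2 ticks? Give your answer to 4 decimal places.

Propagate the distribution vector 2 ticks from 1 job.
After 0 ticks: (0.0000, 1.0000, 0.0000, 0.0000)
After 1 tick: (0.2200, 0.2800, 0.1800, 0.3200)
After 2 ticks: (0.2348, 0.3044, 0.2136, 0.2472)
P(in 2 jobs after 2 ticks) = 0.2136

0.2136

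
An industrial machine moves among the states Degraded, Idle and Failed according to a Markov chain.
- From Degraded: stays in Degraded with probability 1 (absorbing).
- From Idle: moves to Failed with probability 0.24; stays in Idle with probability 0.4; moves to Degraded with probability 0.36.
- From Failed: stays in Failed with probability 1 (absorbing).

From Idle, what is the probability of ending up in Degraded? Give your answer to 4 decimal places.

0.6000

Let h(s) be the probability of absorption at Degraded starting from transient state s. Then h(Degraded) = 1 and h(Failed) = 0. By first-step analysis:
h(Idle) = 0.36·1 + 0.4·h(Idle) + 0.24·0
Solving: h(Idle) = 0.6000.
Starting from Idle, the probability is 0.6000.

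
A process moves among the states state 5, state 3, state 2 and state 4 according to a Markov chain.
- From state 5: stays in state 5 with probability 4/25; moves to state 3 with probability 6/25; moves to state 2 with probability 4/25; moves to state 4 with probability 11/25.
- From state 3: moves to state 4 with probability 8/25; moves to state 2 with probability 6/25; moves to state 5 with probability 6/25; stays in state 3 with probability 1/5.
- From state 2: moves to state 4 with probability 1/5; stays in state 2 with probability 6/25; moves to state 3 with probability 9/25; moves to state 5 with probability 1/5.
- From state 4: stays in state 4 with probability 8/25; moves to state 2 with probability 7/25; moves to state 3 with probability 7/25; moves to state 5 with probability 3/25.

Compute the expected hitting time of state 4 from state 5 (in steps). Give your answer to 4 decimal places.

Let t(s) be the expected number of steps to first reach state 4 from state s, with t(state 4) = 0. Conditioning on the first step:
t(state 5) = 1 + 0.16·t(state 5) + 0.24·t(state 3) + 0.16·t(state 2)
t(state 3) = 1 + 0.24·t(state 5) + 0.2·t(state 3) + 0.24·t(state 2)
t(state 2) = 1 + 0.2·t(state 5) + 0.36·t(state 3) + 0.24·t(state 2)
Solving: t(state 5) = 2.7581, t(state 3) = 3.1355, t(state 2) = 3.5268.
Expected steps from state 5 to state 4: 2.7581.

2.7581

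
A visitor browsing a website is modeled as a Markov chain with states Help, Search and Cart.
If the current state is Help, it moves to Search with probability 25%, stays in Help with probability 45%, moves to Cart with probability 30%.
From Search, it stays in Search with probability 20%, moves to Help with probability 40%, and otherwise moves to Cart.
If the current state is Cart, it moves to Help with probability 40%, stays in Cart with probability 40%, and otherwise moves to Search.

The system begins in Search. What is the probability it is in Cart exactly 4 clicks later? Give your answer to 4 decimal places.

Propagate the distribution vector 4 clicks from Search.
After 0 clicks: (0.0000, 1.0000, 0.0000)
After 1 click: (0.4000, 0.2000, 0.4000)
After 2 clicks: (0.4200, 0.2200, 0.3600)
After 3 clicks: (0.4210, 0.2210, 0.3580)
After 4 clicks: (0.4211, 0.2211, 0.3579)
P(in Cart after 4 clicks) = 0.3579

0.3579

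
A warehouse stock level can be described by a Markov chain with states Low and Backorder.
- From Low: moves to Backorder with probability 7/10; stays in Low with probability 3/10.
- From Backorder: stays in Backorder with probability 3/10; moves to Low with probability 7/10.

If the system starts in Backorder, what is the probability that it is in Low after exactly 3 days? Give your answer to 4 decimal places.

Propagate the distribution vector 3 days from Backorder.
After 0 days: (0.0000, 1.0000)
After 1 day: (0.7000, 0.3000)
After 2 days: (0.4200, 0.5800)
After 3 days: (0.5320, 0.4680)
P(in Low after 3 days) = 0.5320

0.5320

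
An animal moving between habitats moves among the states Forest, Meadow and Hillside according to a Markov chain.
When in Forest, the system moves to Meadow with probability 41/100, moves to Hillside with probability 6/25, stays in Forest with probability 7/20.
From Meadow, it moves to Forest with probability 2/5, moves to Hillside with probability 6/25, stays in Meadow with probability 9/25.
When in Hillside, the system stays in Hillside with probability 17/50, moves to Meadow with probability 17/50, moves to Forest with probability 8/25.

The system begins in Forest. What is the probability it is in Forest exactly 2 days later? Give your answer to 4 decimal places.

Sum over the intermediate state after 1 day:
P = P(Forest→Forest)·P(Forest→Forest) + P(Forest→Meadow)·P(Meadow→Forest) + P(Forest→Hillside)·P(Hillside→Forest)
  = 0.35×0.35 + 0.41×0.4 + 0.24×0.32
  = 0.1225 + 0.1640 + 0.0768 = 0.3633

0.3633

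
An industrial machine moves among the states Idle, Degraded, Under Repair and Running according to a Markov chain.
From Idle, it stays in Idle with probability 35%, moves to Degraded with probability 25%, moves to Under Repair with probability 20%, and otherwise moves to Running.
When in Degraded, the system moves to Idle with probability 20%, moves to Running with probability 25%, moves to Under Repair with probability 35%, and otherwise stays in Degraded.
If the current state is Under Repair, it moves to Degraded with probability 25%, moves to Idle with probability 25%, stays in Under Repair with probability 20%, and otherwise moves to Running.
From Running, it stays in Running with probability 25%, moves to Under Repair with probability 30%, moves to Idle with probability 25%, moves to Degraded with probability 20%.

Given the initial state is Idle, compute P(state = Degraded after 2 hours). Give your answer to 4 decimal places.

0.2275

Propagate the distribution vector 2 hours from Idle.
After 0 hours: (1.0000, 0.0000, 0.0000, 0.0000)
After 1 hour: (0.3500, 0.2500, 0.2000, 0.2000)
After 2 hours: (0.2725, 0.2275, 0.2575, 0.2425)
P(in Degraded after 2 hours) = 0.2275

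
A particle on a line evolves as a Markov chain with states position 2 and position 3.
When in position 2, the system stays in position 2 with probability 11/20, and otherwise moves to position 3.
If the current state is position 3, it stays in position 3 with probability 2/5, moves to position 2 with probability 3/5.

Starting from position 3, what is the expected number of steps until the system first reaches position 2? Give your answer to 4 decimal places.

Let t(s) be the expected number of steps to first reach position 2 from state s, with t(position 2) = 0. Conditioning on the first step:
t(position 3) = 1 + 0.4·t(position 3)
Solving: t(position 3) = 1.6667.
Expected steps from position 3 to position 2: 1.6667.

1.6667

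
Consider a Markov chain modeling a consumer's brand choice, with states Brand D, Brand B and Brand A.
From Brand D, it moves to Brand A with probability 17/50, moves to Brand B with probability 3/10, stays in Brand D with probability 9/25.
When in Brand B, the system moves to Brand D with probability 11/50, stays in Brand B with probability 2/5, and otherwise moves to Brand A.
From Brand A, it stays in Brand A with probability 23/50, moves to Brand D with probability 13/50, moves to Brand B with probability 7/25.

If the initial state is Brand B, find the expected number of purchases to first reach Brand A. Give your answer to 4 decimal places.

Let t(s) be the expected number of purchases to first reach Brand A from state s, with t(Brand A) = 0. Conditioning on the first purchase:
t(Brand D) = 1 + 0.36·t(Brand D) + 0.3·t(Brand B)
t(Brand B) = 1 + 0.22·t(Brand D) + 0.4·t(Brand B)
Solving: t(Brand D) = 2.8302, t(Brand B) = 2.7044.
Expected purchases from Brand B to Brand A: 2.7044.

2.7044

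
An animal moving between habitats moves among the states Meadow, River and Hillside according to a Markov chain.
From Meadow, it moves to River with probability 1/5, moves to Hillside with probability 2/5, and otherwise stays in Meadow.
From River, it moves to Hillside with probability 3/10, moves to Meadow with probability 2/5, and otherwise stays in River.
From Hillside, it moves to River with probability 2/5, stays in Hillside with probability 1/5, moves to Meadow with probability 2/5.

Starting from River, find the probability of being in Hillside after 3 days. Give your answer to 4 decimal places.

Propagate the distribution vector 3 days from River.
After 0 days: (0.0000, 1.0000, 0.0000)
After 1 day: (0.4000, 0.3000, 0.3000)
After 2 days: (0.4000, 0.2900, 0.3100)
After 3 days: (0.4000, 0.2910, 0.3090)
P(in Hillside after 3 days) = 0.3090

0.3090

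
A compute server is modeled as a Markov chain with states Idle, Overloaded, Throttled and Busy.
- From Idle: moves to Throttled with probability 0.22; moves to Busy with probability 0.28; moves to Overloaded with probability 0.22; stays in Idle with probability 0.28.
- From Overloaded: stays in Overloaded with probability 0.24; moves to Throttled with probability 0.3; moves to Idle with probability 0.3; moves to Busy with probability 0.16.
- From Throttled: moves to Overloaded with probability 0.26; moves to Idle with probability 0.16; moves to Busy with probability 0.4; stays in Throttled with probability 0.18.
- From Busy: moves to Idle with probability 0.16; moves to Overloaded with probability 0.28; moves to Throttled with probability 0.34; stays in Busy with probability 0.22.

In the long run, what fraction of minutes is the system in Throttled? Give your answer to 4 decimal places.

0.2615

Let the stationary distribution be π with π = πP and π_1 + π_2 + π_3 + π_4 = 1.
π_1 = 0.28·π_1 + 0.3·π_2 + 0.16·π_3 + 0.16·π_4
π_2 = 0.22·π_1 + 0.24·π_2 + 0.26·π_3 + 0.28·π_4
π_3 = 0.22·π_1 + 0.3·π_2 + 0.18·π_3 + 0.34·π_4
Solving with the normalization constraint gives π = (0.2218, 0.2514, 0.2615, 0.2653).
So the stationary probability of Throttled is 0.2615.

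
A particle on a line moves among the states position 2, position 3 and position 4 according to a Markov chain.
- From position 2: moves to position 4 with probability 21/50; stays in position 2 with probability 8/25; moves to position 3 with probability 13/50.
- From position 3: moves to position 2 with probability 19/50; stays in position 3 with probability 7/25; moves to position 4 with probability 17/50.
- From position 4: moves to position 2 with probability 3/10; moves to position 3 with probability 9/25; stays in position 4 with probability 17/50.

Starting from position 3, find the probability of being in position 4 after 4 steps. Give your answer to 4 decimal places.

Propagate the distribution vector 4 steps from position 3.
After 0 steps: (0.0000, 1.0000, 0.0000)
After 1 step: (0.3800, 0.2800, 0.3400)
After 2 steps: (0.3300, 0.2996, 0.3704)
After 3 steps: (0.3306, 0.3030, 0.3664)
After 4 steps: (0.3309, 0.3027, 0.3664)
P(in position 4 after 4 steps) = 0.3664

0.3664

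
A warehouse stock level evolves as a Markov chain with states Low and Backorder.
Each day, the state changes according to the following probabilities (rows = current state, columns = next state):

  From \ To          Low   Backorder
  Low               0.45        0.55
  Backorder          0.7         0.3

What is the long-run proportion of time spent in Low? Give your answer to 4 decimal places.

0.5600

Let the stationary distribution be π with π = πP and π_1 + π_2 = 1.
π_1 = 0.45·π_1 + 0.7·π_2
Solving with the normalization constraint gives π = (0.5600, 0.4400).
So the stationary probability of Low is 0.5600.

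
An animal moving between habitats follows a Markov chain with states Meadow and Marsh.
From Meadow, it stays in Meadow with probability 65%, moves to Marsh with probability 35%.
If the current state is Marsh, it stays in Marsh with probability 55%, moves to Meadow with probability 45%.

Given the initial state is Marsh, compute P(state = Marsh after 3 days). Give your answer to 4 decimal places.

Propagate the distribution vector 3 days from Marsh.
After 0 days: (0.0000, 1.0000)
After 1 day: (0.4500, 0.5500)
After 2 days: (0.5400, 0.4600)
After 3 days: (0.5580, 0.4420)
P(in Marsh after 3 days) = 0.4420

0.4420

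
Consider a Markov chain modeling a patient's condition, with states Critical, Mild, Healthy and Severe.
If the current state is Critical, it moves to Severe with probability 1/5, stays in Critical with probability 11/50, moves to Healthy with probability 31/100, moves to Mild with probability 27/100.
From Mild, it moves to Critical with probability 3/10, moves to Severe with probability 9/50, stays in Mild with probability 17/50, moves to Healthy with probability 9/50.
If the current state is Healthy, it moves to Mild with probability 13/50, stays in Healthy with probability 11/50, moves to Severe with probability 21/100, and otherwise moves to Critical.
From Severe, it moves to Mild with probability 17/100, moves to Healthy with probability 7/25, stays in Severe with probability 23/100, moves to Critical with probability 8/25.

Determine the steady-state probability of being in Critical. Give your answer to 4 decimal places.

Let the stationary distribution be π with π = πP and π_1 + π_2 + π_3 + π_4 = 1.
π_1 = 0.22·π_1 + 0.3·π_2 + 0.31·π_3 + 0.32·π_4
π_2 = 0.27·π_1 + 0.34·π_2 + 0.26·π_3 + 0.17·π_4
π_3 = 0.31·π_1 + 0.18·π_2 + 0.22·π_3 + 0.28·π_4
Solving with the normalization constraint gives π = (0.2838, 0.2658, 0.2471, 0.2033).
So the stationary probability of Critical is 0.2838.

0.2838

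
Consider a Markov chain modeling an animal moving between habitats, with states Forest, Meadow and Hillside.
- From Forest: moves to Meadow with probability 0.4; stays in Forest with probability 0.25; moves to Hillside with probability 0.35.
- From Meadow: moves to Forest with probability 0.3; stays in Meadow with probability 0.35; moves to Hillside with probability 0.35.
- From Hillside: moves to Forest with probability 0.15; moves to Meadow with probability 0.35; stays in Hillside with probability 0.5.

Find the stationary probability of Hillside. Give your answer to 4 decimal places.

Let the stationary distribution be π with π = πP and π_1 + π_2 + π_3 = 1.
π_1 = 0.25·π_1 + 0.3·π_2 + 0.15·π_3
π_2 = 0.4·π_1 + 0.35·π_2 + 0.35·π_3
Solving with the normalization constraint gives π = (0.2269, 0.3613, 0.4118).
So the stationary probability of Hillside is 0.4118.

0.4118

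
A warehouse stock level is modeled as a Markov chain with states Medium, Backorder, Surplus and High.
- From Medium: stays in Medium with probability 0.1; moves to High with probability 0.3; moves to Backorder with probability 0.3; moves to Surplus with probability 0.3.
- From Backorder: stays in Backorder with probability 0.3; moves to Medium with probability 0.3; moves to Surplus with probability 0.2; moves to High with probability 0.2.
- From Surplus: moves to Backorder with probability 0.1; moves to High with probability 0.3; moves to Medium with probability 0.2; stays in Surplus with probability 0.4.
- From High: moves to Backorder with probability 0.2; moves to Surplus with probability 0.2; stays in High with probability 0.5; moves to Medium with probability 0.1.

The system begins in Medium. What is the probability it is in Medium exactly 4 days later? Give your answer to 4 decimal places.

Propagate the distribution vector 4 days from Medium.
After 0 days: (1.0000, 0.0000, 0.0000, 0.0000)
After 1 day: (0.1000, 0.3000, 0.3000, 0.3000)
After 2 days: (0.1900, 0.2100, 0.2700, 0.3300)
After 3 days: (0.1690, 0.2130, 0.2730, 0.3450)
After 4 days: (0.1699, 0.2109, 0.2715, 0.3477)
P(in Medium after 4 days) = 0.1699

0.1699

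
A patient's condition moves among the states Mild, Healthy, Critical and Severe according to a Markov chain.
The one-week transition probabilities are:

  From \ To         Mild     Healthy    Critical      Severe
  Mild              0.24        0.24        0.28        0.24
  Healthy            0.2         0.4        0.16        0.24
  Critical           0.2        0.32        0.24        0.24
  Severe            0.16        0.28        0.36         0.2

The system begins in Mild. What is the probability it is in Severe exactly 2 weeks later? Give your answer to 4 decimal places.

0.2304

Propagate the distribution vector 2 weeks from Mild.
After 0 weeks: (1.0000, 0.0000, 0.0000, 0.0000)
After 1 week: (0.2400, 0.2400, 0.2800, 0.2400)
After 2 weeks: (0.2000, 0.3104, 0.2592, 0.2304)
P(in Severe after 2 weeks) = 0.2304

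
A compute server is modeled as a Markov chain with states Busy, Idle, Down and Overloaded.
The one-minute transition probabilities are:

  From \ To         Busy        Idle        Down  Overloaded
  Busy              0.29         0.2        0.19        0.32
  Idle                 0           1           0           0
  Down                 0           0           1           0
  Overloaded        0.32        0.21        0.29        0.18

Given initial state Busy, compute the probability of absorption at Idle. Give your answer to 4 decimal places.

Let h(s) be the probability of absorption at Idle starting from transient state s. Then h(Idle) = 1 and h(Down) = 0. By first-step analysis:
h(Busy) = 0.29·h(Busy) + 0.2·1 + 0.19·0 + 0.32·h(Overloaded)
h(Overloaded) = 0.32·h(Busy) + 0.21·1 + 0.29·0 + 0.18·h(Overloaded)
Solving: h(Busy) = 0.4819, h(Overloaded) = 0.4441.
Starting from Busy, the probability is 0.4819.

0.4819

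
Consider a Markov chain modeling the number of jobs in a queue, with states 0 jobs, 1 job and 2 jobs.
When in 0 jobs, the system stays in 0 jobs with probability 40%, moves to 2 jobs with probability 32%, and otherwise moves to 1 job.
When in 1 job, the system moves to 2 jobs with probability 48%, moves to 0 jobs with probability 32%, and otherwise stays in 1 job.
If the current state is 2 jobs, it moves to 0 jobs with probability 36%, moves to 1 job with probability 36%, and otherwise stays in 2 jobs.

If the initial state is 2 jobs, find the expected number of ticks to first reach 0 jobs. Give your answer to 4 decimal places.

2.8770

Let t(s) be the expected number of ticks to first reach 0 jobs from state s, with t(0 jobs) = 0. Conditioning on the first tick:
t(1 job) = 1 + 0.2·t(1 job) + 0.48·t(2 jobs)
t(2 jobs) = 1 + 0.36·t(1 job) + 0.28·t(2 jobs)
Solving: t(1 job) = 2.9762, t(2 jobs) = 2.8770.
Expected ticks from 2 jobs to 0 jobs: 2.8770.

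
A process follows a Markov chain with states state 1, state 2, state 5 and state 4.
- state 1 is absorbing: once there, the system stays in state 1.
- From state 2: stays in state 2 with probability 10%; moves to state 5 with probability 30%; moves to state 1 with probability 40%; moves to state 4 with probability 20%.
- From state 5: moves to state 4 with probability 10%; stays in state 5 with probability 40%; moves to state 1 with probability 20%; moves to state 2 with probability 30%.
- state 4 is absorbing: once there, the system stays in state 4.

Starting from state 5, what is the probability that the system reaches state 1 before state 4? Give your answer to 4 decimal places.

0.6667

Let h(s) be the probability of absorption at state 1 starting from transient state s. Then h(state 1) = 1 and h(state 4) = 0. By first-step analysis:
h(state 2) = 0.4·1 + 0.1·h(state 2) + 0.3·h(state 5) + 0.2·0
h(state 5) = 0.2·1 + 0.3·h(state 2) + 0.4·h(state 5) + 0.1·0
Solving: h(state 2) = 0.6667, h(state 5) = 0.6667.
Starting from state 5, the probability is 0.6667.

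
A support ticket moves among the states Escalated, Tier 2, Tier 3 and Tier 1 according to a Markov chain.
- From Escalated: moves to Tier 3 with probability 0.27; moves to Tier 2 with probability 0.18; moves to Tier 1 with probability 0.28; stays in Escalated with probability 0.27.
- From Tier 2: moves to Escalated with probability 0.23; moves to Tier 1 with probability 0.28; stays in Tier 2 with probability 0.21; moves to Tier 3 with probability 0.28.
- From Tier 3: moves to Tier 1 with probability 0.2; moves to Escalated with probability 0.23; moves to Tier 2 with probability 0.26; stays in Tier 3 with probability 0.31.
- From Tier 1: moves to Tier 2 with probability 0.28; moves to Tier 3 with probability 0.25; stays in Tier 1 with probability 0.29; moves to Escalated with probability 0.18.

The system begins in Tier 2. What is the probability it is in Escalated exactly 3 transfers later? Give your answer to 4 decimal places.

Propagate the distribution vector 3 transfers from Tier 2.
After 0 transfers: (0.0000, 1.0000, 0.0000, 0.0000)
After 1 transfer: (0.2300, 0.2100, 0.2800, 0.2800)
After 2 transfers: (0.2252, 0.2367, 0.2777, 0.2604)
After 3 transfers: (0.2260, 0.2354, 0.2783, 0.2604)
P(in Escalated after 3 transfers) = 0.2260

0.2260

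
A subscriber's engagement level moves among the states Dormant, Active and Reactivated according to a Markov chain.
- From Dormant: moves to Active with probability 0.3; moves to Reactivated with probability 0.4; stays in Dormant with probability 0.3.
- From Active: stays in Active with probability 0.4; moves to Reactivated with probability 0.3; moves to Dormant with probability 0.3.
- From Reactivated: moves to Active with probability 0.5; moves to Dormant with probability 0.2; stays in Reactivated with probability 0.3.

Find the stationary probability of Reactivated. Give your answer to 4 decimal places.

Let the stationary distribution be π with π = πP and π_1 + π_2 + π_3 = 1.
π_1 = 0.3·π_1 + 0.3·π_2 + 0.2·π_3
π_2 = 0.3·π_1 + 0.4·π_2 + 0.5·π_3
Solving with the normalization constraint gives π = (0.2673, 0.4059, 0.3267).
So the stationary probability of Reactivated is 0.3267.

0.3267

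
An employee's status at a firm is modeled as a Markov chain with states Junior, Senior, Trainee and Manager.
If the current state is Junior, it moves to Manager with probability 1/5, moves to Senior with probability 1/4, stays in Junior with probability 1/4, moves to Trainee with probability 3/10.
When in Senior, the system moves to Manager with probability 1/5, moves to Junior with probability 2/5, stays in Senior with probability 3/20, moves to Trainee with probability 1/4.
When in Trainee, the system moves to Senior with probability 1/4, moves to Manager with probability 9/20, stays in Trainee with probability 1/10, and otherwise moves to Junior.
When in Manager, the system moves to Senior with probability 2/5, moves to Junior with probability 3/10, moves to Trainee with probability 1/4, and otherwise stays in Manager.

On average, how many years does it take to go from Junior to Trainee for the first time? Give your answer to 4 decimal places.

Let t(s) be the expected number of years to first reach Trainee from state s, with t(Trainee) = 0. Conditioning on the first year:
t(Junior) = 1 + 0.25·t(Junior) + 0.25·t(Senior) + 0.2·t(Manager)
t(Senior) = 1 + 0.4·t(Junior) + 0.15·t(Senior) + 0.2·t(Manager)
t(Manager) = 1 + 0.3·t(Junior) + 0.4·t(Senior) + 0.05·t(Manager)
Solving: t(Junior) = 3.5874, t(Senior) = 3.7504, t(Manager) = 3.7646.
Expected years from Junior to Trainee: 3.5874.

3.5874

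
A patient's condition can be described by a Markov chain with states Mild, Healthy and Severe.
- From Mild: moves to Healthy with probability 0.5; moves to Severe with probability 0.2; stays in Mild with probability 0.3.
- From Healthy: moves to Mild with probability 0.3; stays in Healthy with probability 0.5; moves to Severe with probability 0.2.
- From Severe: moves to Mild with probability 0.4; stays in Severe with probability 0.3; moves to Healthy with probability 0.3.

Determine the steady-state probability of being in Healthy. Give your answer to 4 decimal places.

0.4556

Let the stationary distribution be π with π = πP and π_1 + π_2 + π_3 = 1.
π_1 = 0.3·π_1 + 0.3·π_2 + 0.4·π_3
π_2 = 0.5·π_1 + 0.5·π_2 + 0.3·π_3
Solving with the normalization constraint gives π = (0.3222, 0.4556, 0.2222).
So the stationary probability of Healthy is 0.4556.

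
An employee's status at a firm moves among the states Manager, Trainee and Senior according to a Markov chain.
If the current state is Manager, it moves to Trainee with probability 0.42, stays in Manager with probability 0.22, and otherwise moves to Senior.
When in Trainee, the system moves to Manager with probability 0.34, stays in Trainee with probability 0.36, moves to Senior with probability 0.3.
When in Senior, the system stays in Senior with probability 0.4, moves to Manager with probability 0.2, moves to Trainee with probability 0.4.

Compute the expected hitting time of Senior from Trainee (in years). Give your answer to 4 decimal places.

Let t(s) be the expected number of years to first reach Senior from state s, with t(Senior) = 0. Conditioning on the first year:
t(Manager) = 1 + 0.22·t(Manager) + 0.42·t(Trainee)
t(Trainee) = 1 + 0.34·t(Manager) + 0.36·t(Trainee)
Solving: t(Manager) = 2.9742, t(Trainee) = 3.1425.
Expected years from Trainee to Senior: 3.1425.

3.1425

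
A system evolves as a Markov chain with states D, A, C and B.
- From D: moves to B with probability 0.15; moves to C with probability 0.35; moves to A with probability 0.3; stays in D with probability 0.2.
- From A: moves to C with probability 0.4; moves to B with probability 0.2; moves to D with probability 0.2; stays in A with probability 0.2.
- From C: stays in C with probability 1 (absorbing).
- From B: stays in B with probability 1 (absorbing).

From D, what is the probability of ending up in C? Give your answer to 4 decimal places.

Let h(s) be the probability of absorption at C starting from transient state s. Then h(C) = 1 and h(B) = 0. By first-step analysis:
h(D) = 0.2·h(D) + 0.3·h(A) + 0.35·1 + 0.15·0
h(A) = 0.2·h(D) + 0.2·h(A) + 0.4·1 + 0.2·0
Solving: h(D) = 0.6897, h(A) = 0.6724.
Starting from D, the probability is 0.6897.

0.6897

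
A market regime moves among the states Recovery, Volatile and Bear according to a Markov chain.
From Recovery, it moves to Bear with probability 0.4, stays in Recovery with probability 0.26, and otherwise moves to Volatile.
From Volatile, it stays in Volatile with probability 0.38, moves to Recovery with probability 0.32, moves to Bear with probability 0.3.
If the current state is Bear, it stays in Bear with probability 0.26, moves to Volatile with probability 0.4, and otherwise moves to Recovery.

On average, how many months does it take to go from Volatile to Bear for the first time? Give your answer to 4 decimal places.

3.0286

Let t(s) be the expected number of months to first reach Bear from state s, with t(Bear) = 0. Conditioning on the first month:
t(Recovery) = 1 + 0.26·t(Recovery) + 0.34·t(Volatile)
t(Volatile) = 1 + 0.32·t(Recovery) + 0.38·t(Volatile)
Solving: t(Recovery) = 2.7429, t(Volatile) = 3.0286.
Expected months from Volatile to Bear: 3.0286.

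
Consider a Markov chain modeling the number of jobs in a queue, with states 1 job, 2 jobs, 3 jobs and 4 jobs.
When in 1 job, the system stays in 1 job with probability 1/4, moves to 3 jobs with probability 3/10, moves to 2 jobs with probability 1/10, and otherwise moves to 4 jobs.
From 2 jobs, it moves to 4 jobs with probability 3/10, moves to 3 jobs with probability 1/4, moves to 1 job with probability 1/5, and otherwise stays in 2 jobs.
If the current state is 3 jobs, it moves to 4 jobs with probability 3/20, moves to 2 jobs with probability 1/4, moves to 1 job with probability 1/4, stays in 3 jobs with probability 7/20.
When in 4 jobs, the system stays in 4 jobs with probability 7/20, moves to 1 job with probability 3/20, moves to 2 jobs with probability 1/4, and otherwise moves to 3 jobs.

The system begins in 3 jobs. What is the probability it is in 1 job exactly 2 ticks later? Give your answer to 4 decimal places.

Propagate the distribution vector 2 ticks from 3 jobs.
After 0 ticks: (0.0000, 0.0000, 1.0000, 0.0000)
After 1 tick: (0.2500, 0.2500, 0.3500, 0.1500)
After 2 ticks: (0.2225, 0.2125, 0.2975, 0.2675)
P(in 1 job after 2 ticks) = 0.2225

0.2225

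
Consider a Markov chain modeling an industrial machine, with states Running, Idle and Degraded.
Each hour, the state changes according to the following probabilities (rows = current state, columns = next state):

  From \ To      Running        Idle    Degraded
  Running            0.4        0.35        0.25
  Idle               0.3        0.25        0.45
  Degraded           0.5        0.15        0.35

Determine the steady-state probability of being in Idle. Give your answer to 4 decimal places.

Let the stationary distribution be π with π = πP and π_1 + π_2 + π_3 = 1.
π_1 = 0.4·π_1 + 0.3·π_2 + 0.5·π_3
π_2 = 0.35·π_1 + 0.25·π_2 + 0.15·π_3
Solving with the normalization constraint gives π = (0.4078, 0.2573, 0.3350).
So the stationary probability of Idle is 0.2573.

0.2573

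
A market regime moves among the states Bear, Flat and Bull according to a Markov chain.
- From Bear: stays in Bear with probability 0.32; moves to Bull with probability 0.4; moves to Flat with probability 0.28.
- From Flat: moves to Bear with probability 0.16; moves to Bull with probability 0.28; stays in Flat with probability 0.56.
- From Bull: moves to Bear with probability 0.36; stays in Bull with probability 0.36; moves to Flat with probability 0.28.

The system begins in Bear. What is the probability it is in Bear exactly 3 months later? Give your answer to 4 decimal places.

Propagate the distribution vector 3 months from Bear.
After 0 months: (1.0000, 0.0000, 0.0000)
After 1 month: (0.3200, 0.2800, 0.4000)
After 2 months: (0.2912, 0.3584, 0.3504)
After 3 months: (0.2767, 0.3804, 0.3430)
P(in Bear after 3 months) = 0.2767

0.2767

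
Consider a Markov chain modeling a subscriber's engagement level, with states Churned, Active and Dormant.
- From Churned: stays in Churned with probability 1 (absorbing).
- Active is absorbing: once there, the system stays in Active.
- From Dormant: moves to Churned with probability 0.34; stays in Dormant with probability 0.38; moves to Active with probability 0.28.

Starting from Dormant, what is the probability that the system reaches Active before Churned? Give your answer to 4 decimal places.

0.4516

Let h(s) be the probability of absorption at Active starting from transient state s. Then h(Active) = 1 and h(Churned) = 0. By first-step analysis:
h(Dormant) = 0.34·0 + 0.28·1 + 0.38·h(Dormant)
Solving: h(Dormant) = 0.4516.
Starting from Dormant, the probability is 0.4516.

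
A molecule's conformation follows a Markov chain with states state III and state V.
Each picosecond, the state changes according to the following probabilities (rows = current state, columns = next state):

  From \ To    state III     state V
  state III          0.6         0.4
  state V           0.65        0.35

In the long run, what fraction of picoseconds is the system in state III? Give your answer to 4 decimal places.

Let the stationary distribution be π with π = πP and π_1 + π_2 = 1.
π_1 = 0.6·π_1 + 0.65·π_2
Solving with the normalization constraint gives π = (0.6190, 0.3810).
So the stationary probability of state III is 0.6190.

0.6190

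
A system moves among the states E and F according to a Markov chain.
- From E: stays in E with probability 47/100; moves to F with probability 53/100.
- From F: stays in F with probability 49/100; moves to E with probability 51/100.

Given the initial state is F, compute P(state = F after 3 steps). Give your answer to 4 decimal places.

0.5096

Propagate the distribution vector 3 steps from F.
After 0 steps: (0.0000, 1.0000)
After 1 step: (0.5100, 0.4900)
After 2 steps: (0.4896, 0.5104)
After 3 steps: (0.4904, 0.5096)
P(in F after 3 steps) = 0.5096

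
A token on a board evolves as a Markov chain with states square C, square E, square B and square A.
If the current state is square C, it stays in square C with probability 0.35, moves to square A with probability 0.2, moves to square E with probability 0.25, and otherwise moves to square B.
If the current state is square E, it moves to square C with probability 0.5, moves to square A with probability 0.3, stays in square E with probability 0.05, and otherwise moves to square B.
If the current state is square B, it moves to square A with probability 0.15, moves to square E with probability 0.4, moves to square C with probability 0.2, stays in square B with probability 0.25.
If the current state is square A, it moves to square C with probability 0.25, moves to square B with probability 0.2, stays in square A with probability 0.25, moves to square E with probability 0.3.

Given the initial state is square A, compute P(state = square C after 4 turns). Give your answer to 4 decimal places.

0.3344

Propagate the distribution vector 4 turns from square A.
After 0 turns: (0.0000, 0.0000, 0.0000, 1.0000)
After 1 turn: (0.2500, 0.3000, 0.2000, 0.2500)
After 2 turns: (0.3400, 0.2325, 0.1950, 0.2325)
After 3 turns: (0.3324, 0.2444, 0.1981, 0.2251)
After 4 turns: (0.3344, 0.2421, 0.1977, 0.2258)
P(in square C after 4 turns) = 0.3344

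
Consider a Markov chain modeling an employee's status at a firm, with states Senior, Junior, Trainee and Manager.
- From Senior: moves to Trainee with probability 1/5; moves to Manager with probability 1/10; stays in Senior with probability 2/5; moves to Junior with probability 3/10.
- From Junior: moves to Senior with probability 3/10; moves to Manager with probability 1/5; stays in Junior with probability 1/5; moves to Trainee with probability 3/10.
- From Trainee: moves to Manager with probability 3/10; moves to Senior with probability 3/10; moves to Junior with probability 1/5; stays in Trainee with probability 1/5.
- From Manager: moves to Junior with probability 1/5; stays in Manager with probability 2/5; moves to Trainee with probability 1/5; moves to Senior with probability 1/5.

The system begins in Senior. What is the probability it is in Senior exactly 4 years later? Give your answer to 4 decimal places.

0.3083

Propagate the distribution vector 4 years from Senior.
After 0 years: (1.0000, 0.0000, 0.0000, 0.0000)
After 1 year: (0.4000, 0.3000, 0.2000, 0.1000)
After 2 years: (0.3300, 0.2400, 0.2300, 0.2000)
After 3 years: (0.3130, 0.2330, 0.2240, 0.2300)
After 4 years: (0.3083, 0.2313, 0.2233, 0.2371)
P(in Senior after 4 years) = 0.3083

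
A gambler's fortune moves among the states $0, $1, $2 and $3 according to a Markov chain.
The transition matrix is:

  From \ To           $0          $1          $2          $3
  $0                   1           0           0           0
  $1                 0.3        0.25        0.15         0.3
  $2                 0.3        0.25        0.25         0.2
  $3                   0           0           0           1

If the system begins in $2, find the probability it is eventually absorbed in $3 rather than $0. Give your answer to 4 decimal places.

0.4286

Let h(s) be the probability of absorption at $3 starting from transient state s. Then h($3) = 1 and h($0) = 0. By first-step analysis:
h($1) = 0.3·0 + 0.25·h($1) + 0.15·h($2) + 0.3·1
h($2) = 0.3·0 + 0.25·h($1) + 0.25·h($2) + 0.2·1
Solving: h($1) = 0.4857, h($2) = 0.4286.
Starting from $2, the probability is 0.4286.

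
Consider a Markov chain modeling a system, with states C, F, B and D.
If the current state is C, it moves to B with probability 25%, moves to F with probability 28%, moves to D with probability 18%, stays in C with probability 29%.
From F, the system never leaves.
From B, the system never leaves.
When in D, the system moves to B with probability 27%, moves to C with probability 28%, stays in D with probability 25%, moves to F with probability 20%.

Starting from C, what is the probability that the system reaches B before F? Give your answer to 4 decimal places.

0.4897

Let h(s) be the probability of absorption at B starting from transient state s. Then h(B) = 1 and h(F) = 0. By first-step analysis:
h(C) = 0.29·h(C) + 0.28·0 + 0.25·1 + 0.18·h(D)
h(D) = 0.28·h(C) + 0.2·0 + 0.27·1 + 0.25·h(D)
Solving: h(C) = 0.4897, h(D) = 0.5428.
Starting from C, the probability is 0.4897.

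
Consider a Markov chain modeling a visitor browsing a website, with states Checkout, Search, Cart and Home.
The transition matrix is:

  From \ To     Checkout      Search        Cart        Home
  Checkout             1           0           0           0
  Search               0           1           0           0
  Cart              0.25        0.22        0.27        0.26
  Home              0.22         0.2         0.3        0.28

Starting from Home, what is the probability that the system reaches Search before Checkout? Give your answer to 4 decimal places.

Let h(s) be the probability of absorption at Search starting from transient state s. Then h(Search) = 1 and h(Checkout) = 0. By first-step analysis:
h(Cart) = 0.25·0 + 0.22·1 + 0.27·h(Cart) + 0.26·h(Home)
h(Home) = 0.22·0 + 0.2·1 + 0.3·h(Cart) + 0.28·h(Home)
Solving: h(Cart) = 0.4701, h(Home) = 0.4736.
Starting from Home, the probability is 0.4736.

0.4736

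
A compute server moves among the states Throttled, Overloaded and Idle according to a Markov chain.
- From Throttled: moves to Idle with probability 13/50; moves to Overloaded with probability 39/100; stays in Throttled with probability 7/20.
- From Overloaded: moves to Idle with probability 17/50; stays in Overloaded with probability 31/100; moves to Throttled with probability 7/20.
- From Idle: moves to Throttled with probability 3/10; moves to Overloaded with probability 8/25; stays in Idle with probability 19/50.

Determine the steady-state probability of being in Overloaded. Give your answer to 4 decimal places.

Let the stationary distribution be π with π = πP and π_1 + π_2 + π_3 = 1.
π_1 = 0.35·π_1 + 0.35·π_2 + 0.3·π_3
π_2 = 0.39·π_1 + 0.31·π_2 + 0.32·π_3
Solving with the normalization constraint gives π = (0.3337, 0.3400, 0.3264).
So the stationary probability of Overloaded is 0.3400.

0.3400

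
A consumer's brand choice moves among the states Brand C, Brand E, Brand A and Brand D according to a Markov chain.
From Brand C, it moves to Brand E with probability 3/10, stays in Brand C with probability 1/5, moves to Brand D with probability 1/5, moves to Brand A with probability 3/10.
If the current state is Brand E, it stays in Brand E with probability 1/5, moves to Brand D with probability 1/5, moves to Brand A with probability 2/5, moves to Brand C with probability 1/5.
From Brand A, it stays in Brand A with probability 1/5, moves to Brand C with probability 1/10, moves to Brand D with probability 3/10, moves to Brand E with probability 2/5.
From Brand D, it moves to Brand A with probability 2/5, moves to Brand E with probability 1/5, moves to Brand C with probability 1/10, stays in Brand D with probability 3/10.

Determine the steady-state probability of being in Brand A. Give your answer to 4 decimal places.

Let the stationary distribution be π with π = πP and π_1 + π_2 + π_3 + π_4 = 1.
π_1 = 0.2·π_1 + 0.2·π_2 + 0.1·π_3 + 0.1·π_4
π_2 = 0.3·π_1 + 0.2·π_2 + 0.4·π_3 + 0.2·π_4
π_3 = 0.3·π_1 + 0.4·π_2 + 0.2·π_3 + 0.4·π_4
Solving with the normalization constraint gives π = (0.1421, 0.2785, 0.3215, 0.2579).
So the stationary probability of Brand A is 0.3215.

0.3215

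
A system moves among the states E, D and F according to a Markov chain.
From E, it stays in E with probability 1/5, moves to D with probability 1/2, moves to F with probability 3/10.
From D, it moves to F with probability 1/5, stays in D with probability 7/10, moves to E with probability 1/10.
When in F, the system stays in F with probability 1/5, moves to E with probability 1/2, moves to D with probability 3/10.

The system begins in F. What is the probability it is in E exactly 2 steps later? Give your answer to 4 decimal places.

Sum over the intermediate state after 1 step:
P = P(F→E)·P(E→E) + P(F→D)·P(D→E) + P(F→F)·P(F→E)
  = 0.5×0.2 + 0.3×0.1 + 0.2×0.5
  = 0.1000 + 0.0300 + 0.1000 = 0.2300

0.2300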